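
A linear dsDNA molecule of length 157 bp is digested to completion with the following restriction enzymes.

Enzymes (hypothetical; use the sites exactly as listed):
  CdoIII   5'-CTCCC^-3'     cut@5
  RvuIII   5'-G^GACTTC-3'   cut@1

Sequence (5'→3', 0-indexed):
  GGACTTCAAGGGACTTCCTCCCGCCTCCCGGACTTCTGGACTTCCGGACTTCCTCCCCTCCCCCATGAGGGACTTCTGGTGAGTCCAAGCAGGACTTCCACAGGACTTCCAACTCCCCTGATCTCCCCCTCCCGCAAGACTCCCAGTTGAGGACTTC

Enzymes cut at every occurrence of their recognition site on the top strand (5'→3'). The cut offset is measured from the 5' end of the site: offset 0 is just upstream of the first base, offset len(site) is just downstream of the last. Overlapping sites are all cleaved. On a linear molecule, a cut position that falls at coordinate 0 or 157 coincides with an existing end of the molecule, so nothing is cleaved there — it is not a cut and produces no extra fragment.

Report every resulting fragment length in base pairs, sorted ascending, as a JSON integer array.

Site scan:
  CdoIII (CTCCC, off=5): starts [17, 24, 52, 57, 112, 122, 128, 139] → cuts [22, 29, 57, 62, 117, 127, 133, 144]
  RvuIII (GGACTTC, off=1): starts [0, 10, 29, 37, 45, 69, 91, 102, 150] → cuts [1, 11, 30, 38, 46, 70, 92, 103, 151]

All cut coordinates (distinct, sorted): [1, 11, 22, 29, 30, 38, 46, 57, 62, 70, 92, 103, 117, 127, 133, 144, 151]

Fragment lengths:
  [0,1): 1 bp
  [1,11): 10 bp
  [11,22): 11 bp
  [22,29): 7 bp
  [29,30): 1 bp
  [30,38): 8 bp
  [38,46): 8 bp
  [46,57): 11 bp
  [57,62): 5 bp
  [62,70): 8 bp
  [70,92): 22 bp
  [92,103): 11 bp
  [103,117): 14 bp
  [117,127): 10 bp
  [127,133): 6 bp
  [133,144): 11 bp
  [144,151): 7 bp
  [151,157): 6 bp

[1,1,5,6,6,7,7,8,8,8,10,10,11,11,11,11,14,22]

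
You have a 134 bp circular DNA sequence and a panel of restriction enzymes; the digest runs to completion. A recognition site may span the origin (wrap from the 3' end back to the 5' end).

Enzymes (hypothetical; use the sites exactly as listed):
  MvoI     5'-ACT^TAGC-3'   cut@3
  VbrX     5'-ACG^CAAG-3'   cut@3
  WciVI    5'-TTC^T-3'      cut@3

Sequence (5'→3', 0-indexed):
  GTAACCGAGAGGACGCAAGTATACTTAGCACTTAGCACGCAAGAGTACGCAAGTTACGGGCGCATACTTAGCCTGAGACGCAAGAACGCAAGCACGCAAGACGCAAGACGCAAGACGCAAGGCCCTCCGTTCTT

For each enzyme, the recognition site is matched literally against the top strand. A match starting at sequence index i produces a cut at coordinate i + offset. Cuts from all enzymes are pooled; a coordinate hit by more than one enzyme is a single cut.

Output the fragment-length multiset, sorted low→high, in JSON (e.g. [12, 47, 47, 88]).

[7,7,7,7,7,8,8,10,10,12,15,17,19]

Scan for sites:
  MvoI (ACTTAGC, off=3): starts [22, 29, 65] → cuts [25, 32, 68]
  VbrX (ACGCAAG, off=3): starts [12, 36, 46, 77, 85, 93, 100, 107, 114] → cuts [15, 39, 49, 80, 88, 96, 103, 110, 117]
  WciVI (TTCT, off=3): starts [129] → cuts [132]

All cut coordinates (distinct, sorted): [15, 25, 32, 39, 49, 68, 80, 88, 96, 103, 110, 117, 132]

Fragments:
  15→25: 10 bp
  25→32: 7 bp
  32→39: 7 bp
  39→49: 10 bp
  49→68: 19 bp
  68→80: 12 bp
  80→88: 8 bp
  88→96: 8 bp
  96→103: 7 bp
  103→110: 7 bp
  110→117: 7 bp
  117→132: 15 bp
  132→15 (wrap): 134-132+15 = 17 bp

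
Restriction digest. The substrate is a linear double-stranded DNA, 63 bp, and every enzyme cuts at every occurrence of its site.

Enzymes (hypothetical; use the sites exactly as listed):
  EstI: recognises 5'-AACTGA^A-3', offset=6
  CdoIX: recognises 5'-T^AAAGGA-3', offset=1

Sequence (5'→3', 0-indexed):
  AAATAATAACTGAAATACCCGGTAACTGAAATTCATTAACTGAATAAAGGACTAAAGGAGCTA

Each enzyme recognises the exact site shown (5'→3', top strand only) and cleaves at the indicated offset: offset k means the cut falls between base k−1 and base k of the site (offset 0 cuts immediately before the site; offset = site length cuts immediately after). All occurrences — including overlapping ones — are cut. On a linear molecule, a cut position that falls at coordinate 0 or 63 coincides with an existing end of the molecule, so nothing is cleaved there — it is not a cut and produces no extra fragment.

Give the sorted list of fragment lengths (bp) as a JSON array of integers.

Per-enzyme occurrences:
  EstI (AACTGAA, off=6): starts [7, 23, 37] → cuts [13, 29, 43]
  CdoIX (TAAAGGA, off=1): starts [44, 52] → cuts [45, 53]

Pooled cuts: [13, 29, 43, 45, 53]

Fragment lengths:
  [0,13): 13 bp
  [13,29): 16 bp
  [29,43): 14 bp
  [43,45): 2 bp
  [45,53): 8 bp
  [53,63): 10 bp

[2,8,10,13,14,16]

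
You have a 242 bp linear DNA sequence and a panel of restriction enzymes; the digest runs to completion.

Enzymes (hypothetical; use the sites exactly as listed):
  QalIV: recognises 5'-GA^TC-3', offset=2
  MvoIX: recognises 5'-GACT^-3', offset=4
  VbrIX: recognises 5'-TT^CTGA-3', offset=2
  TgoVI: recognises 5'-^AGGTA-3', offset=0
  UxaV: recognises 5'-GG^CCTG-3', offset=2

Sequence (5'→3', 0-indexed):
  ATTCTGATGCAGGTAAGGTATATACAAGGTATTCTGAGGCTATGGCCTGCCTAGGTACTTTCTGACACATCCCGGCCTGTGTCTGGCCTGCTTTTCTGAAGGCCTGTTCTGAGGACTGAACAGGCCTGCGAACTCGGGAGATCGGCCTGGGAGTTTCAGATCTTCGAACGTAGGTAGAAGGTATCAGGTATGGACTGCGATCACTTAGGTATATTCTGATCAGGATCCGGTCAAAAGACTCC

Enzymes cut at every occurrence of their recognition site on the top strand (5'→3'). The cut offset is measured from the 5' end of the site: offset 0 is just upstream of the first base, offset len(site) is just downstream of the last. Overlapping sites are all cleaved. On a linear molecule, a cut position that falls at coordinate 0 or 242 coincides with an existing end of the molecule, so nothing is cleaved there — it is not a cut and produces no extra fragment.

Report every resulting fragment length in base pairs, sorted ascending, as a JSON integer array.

Per-enzyme occurrences:
  QalIV (GATC, off=2): starts [139, 158, 198, 217, 223] → cuts [141, 160, 200, 219, 225]
  MvoIX (GACT, off=4): starts [113, 192, 236] → cuts [117, 196, 240]
  VbrIX (TTCTGA, off=2): starts [1, 31, 59, 93, 106, 213] → cuts [3, 33, 61, 95, 108, 215]
  TgoVI (AGGTA, off=0): starts [10, 15, 26, 52, 171, 178, 185, 206] → cuts [10, 15, 26, 52, 171, 178, 185, 206]
  UxaV (GGCCTG, off=2): starts [43, 73, 84, 100, 122, 143] → cuts [45, 75, 86, 102, 124, 145]

Pooled cuts: [3, 10, 15, 26, 33, 45, 52, 61, 75, 86, 95, 102, 108, 117, 124, 141, 145, 160, 171, 178, 185, 196, 200, 206, 215, 219, 225, 240]

Fragment lengths:
  [0,3): 3 bp
  [3,10): 7 bp
  [10,15): 5 bp
  [15,26): 11 bp
  [26,33): 7 bp
  [33,45): 12 bp
  [45,52): 7 bp
  [52,61): 9 bp
  [61,75): 14 bp
  [75,86): 11 bp
  [86,95): 9 bp
  [95,102): 7 bp
  [102,108): 6 bp
  [108,117): 9 bp
  [117,124): 7 bp
  [124,141): 17 bp
  [141,145): 4 bp
  [145,160): 15 bp
  [160,171): 11 bp
  [171,178): 7 bp
  [178,185): 7 bp
  [185,196): 11 bp
  [196,200): 4 bp
  [200,206): 6 bp
  [206,215): 9 bp
  [215,219): 4 bp
  [219,225): 6 bp
  [225,240): 15 bp
  [240,242): 2 bp

[2,3,4,4,4,5,6,6,6,7,7,7,7,7,7,7,9,9,9,9,11,11,11,11,12,14,15,15,17]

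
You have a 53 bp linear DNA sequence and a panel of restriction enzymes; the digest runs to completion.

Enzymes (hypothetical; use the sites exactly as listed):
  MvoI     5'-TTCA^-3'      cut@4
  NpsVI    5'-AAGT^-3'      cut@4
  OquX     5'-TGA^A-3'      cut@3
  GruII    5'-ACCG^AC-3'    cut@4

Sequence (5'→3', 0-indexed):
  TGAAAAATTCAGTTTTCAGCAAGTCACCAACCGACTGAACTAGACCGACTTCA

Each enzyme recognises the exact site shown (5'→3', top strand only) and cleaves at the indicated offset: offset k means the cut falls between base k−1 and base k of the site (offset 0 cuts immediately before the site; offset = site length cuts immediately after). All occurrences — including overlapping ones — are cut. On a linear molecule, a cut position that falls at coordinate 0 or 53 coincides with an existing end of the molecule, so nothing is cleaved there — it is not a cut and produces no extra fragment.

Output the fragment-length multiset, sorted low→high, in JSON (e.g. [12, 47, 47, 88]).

Site scan:
  MvoI TTCA/4: at [7, 14, 49] ⇒ [11, 18] (position 53 is a terminus of the linear molecule — no cut)
  NpsVI AAGT/4: at [20] ⇒ [24]
  OquX TGAA/3: at [0, 35] ⇒ [3, 38]
  GruII ACCGAC/4: at [29, 43] ⇒ [33, 47]

All cut coordinates (distinct, sorted): [3, 11, 18, 24, 33, 38, 47]

Fragment lengths:
  [0,3): 3 bp
  [3,11): 8 bp
  [11,18): 7 bp
  [18,24): 6 bp
  [24,33): 9 bp
  [33,38): 5 bp
  [38,47): 9 bp
  [47,53): 6 bp

[3,5,6,6,7,8,9,9]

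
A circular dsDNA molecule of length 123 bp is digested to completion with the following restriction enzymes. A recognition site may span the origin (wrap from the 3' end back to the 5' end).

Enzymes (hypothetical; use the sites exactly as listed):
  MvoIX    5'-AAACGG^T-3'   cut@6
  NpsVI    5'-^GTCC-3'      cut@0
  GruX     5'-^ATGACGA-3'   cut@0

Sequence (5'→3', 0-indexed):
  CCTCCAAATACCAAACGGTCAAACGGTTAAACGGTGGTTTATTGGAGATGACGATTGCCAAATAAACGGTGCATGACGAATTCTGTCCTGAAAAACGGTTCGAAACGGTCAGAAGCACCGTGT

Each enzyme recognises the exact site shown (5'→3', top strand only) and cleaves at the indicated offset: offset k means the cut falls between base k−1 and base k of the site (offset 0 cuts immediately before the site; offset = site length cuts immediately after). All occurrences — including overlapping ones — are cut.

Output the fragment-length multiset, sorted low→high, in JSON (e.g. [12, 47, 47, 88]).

Scan for sites:
  MvoIX AAACGGT/6: at [12, 20, 28, 63, 92, 102] ⇒ [18, 26, 34, 69, 98, 108]
  NpsVI GTCC/0: at [84, 121] ⇒ [84, 121]
  GruX ATGACGA/0: at [47, 72] ⇒ [47, 72]

All cut coordinates (distinct, sorted): [18, 26, 34, 47, 69, 72, 84, 98, 108, 121]

Fragment lengths:
  18→26: 8 bp
  26→34: 8 bp
  34→47: 13 bp
  47→69: 22 bp
  69→72: 3 bp
  72→84: 12 bp
  84→98: 14 bp
  98→108: 10 bp
  108→121: 13 bp
  121→18 (wrap): 123-121+18 = 20 bp

[3,8,8,10,12,13,13,14,20,22]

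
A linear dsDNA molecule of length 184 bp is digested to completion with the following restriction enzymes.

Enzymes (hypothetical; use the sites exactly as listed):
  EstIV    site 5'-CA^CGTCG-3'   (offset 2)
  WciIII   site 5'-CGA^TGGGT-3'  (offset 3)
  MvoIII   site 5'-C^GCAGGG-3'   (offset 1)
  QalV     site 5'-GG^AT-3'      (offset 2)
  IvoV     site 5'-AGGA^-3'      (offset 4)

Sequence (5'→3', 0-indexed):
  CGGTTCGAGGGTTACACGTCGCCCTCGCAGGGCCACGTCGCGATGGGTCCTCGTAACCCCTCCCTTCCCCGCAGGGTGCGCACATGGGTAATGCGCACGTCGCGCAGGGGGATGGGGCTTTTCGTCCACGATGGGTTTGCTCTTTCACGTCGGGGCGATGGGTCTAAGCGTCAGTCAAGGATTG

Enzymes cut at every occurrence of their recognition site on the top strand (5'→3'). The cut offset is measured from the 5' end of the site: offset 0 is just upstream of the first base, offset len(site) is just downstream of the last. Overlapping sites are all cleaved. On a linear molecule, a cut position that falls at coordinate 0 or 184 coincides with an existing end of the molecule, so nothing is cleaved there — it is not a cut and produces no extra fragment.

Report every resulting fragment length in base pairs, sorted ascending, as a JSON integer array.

Scan for sites:
  EstIV (CACGTCG, off=2): starts [14, 33, 95, 145] → cuts [16, 35, 97, 147]
  WciIII (CGATGGGT, off=3): starts [40, 128, 155] → cuts [43, 131, 158]
  MvoIII (CGCAGGG, off=1): starts [25, 69, 102] → cuts [26, 70, 103]
  QalV (GGAT, off=2): starts [109, 178] → cuts [111, 180]
  IvoV (AGGA, off=4): starts [177] → cuts [181]

Pooled cuts: [16, 26, 35, 43, 70, 97, 103, 111, 131, 147, 158, 180, 181]

Fragment lengths:
  [0,16): 16 bp
  [16,26): 10 bp
  [26,35): 9 bp
  [35,43): 8 bp
  [43,70): 27 bp
  [70,97): 27 bp
  [97,103): 6 bp
  [103,111): 8 bp
  [111,131): 20 bp
  [131,147): 16 bp
  [147,158): 11 bp
  [158,180): 22 bp
  [180,181): 1 bp
  [181,184): 3 bp

[1,3,6,8,8,9,10,11,16,16,20,22,27,27]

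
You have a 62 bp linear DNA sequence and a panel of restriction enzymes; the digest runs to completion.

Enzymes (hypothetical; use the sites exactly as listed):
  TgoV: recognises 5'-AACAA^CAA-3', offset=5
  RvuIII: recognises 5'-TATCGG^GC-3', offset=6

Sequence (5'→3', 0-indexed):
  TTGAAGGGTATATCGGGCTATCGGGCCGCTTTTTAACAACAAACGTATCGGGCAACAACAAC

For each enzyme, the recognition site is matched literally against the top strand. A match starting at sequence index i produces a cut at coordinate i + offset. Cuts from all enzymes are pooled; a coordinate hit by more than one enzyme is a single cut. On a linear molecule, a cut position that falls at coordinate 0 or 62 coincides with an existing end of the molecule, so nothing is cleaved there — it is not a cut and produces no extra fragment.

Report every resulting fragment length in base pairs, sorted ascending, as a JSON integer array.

Scan for sites:
  TgoV AACAACAA/5: at [34, 53] ⇒ [39, 58]
  RvuIII TATCGGGC/6: at [10, 18, 45] ⇒ [16, 24, 51]

Pooled cuts: [16, 24, 39, 51, 58]

Fragment lengths:
  [0,16): 16 bp
  [16,24): 8 bp
  [24,39): 15 bp
  [39,51): 12 bp
  [51,58): 7 bp
  [58,62): 4 bp

[4,7,8,12,15,16]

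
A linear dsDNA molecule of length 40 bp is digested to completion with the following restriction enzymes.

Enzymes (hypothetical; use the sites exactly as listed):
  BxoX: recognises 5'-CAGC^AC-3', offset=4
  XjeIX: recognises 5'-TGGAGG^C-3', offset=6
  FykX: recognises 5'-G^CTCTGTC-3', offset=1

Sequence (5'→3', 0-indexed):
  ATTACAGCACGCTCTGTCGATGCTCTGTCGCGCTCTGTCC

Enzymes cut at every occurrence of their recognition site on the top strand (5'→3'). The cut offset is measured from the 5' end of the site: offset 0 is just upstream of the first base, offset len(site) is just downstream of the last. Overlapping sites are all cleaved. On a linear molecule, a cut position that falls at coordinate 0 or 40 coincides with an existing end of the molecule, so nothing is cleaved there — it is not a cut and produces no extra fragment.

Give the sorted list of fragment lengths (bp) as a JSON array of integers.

Per-enzyme occurrences:
  BxoX (CAGCAC, off=4): starts [4] → cuts [8]
  XjeIX (TGGAGGC, off=6): no sites
  FykX (GCTCTGTC, off=1): starts [10, 21, 31] → cuts [11, 22, 32]

Pooled cuts: [8, 11, 22, 32]

Fragments:
  [0,8): 8 bp
  [8,11): 3 bp
  [11,22): 11 bp
  [22,32): 10 bp
  [32,40): 8 bp

[3,8,8,10,11]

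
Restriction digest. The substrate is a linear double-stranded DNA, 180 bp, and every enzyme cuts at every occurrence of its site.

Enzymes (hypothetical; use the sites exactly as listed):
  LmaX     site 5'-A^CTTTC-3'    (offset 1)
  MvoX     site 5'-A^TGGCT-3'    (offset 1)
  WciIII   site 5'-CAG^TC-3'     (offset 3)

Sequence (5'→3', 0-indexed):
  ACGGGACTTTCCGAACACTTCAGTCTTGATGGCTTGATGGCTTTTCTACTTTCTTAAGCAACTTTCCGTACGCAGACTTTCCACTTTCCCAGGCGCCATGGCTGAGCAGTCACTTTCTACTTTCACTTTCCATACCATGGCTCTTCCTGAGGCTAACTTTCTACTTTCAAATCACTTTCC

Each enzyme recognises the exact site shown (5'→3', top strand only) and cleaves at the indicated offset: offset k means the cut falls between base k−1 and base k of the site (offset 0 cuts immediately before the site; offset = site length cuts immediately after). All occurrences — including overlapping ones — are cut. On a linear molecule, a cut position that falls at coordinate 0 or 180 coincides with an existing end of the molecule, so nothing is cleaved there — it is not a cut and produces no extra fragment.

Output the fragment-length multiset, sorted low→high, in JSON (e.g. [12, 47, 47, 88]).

Scan for sites:
  LmaX ACTTTC/1: at [5, 47, 60, 75, 82, 111, 118, 124, 155, 162, 173] ⇒ [6, 48, 61, 76, 83, 112, 119, 125, 156, 163, 174]
  MvoX ATGGCT/1: at [28, 36, 97, 136] ⇒ [29, 37, 98, 137]
  WciIII CAGTC/3: at [20, 106] ⇒ [23, 109]

All cut coordinates (distinct, sorted): [6, 23, 29, 37, 48, 61, 76, 83, 98, 109, 112, 119, 125, 137, 156, 163, 174]

Fragments:
  [0,6): 6 bp
  [6,23): 17 bp
  [23,29): 6 bp
  [29,37): 8 bp
  [37,48): 11 bp
  [48,61): 13 bp
  [61,76): 15 bp
  [76,83): 7 bp
  [83,98): 15 bp
  [98,109): 11 bp
  [109,112): 3 bp
  [112,119): 7 bp
  [119,125): 6 bp
  [125,137): 12 bp
  [137,156): 19 bp
  [156,163): 7 bp
  [163,174): 11 bp
  [174,180): 6 bp

[3,6,6,6,6,7,7,7,8,11,11,11,12,13,15,15,17,19]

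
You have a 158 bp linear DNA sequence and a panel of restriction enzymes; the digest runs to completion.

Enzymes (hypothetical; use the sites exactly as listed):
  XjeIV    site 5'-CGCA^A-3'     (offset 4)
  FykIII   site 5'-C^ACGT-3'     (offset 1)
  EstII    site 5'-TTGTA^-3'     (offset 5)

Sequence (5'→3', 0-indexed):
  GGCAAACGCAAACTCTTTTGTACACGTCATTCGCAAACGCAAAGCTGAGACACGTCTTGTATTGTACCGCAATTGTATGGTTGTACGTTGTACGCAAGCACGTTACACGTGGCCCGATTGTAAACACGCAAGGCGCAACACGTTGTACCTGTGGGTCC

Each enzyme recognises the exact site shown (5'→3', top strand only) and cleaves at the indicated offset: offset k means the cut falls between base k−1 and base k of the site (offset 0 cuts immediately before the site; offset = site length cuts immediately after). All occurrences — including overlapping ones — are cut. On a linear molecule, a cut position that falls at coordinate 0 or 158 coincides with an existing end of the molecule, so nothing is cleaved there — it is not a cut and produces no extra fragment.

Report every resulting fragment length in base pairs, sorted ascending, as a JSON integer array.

Scan for sites:
  XjeIV CGCAA/4: at [6, 31, 37, 67, 92, 126, 133] ⇒ [10, 35, 41, 71, 96, 130, 137]
  FykIII CACGT/1: at [22, 50, 98, 105, 138] ⇒ [23, 51, 99, 106, 139]
  EstII TTGTA/5: at [17, 56, 61, 72, 80, 87, 117, 142] ⇒ [22, 61, 66, 77, 85, 92, 122, 147]

All cut coordinates (distinct, sorted): [10, 22, 23, 35, 41, 51, 61, 66, 71, 77, 85, 92, 96, 99, 106, 122, 130, 137, 139, 147]

Fragments:
  [0,10): 10 bp
  [10,22): 12 bp
  [22,23): 1 bp
  [23,35): 12 bp
  [35,41): 6 bp
  [41,51): 10 bp
  [51,61): 10 bp
  [61,66): 5 bp
  [66,71): 5 bp
  [71,77): 6 bp
  [77,85): 8 bp
  [85,92): 7 bp
  [92,96): 4 bp
  [96,99): 3 bp
  [99,106): 7 bp
  [106,122): 16 bp
  [122,130): 8 bp
  [130,137): 7 bp
  [137,139): 2 bp
  [139,147): 8 bp
  [147,158): 11 bp

[1,2,3,4,5,5,6,6,7,7,7,8,8,8,10,10,10,11,12,12,16]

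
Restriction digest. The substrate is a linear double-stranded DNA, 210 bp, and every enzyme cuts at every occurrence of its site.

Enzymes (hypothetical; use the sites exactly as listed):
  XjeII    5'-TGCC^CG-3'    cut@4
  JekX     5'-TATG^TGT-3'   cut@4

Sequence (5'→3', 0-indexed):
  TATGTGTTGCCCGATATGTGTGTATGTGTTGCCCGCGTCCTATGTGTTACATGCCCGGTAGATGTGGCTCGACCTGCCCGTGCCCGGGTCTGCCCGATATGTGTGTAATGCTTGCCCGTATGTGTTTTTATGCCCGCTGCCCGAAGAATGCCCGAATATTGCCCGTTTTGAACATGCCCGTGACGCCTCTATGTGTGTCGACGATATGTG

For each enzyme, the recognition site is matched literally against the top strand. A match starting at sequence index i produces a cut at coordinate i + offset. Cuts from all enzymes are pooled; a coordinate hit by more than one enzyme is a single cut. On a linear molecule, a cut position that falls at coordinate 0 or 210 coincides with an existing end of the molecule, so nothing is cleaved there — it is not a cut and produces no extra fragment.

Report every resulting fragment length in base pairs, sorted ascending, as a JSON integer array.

Per-enzyme occurrences:
  XjeII TGCCCG/4: at [7, 29, 51, 74, 80, 90, 112, 130, 137, 148, 159, 174] ⇒ [11, 33, 55, 78, 84, 94, 116, 134, 141, 152, 163, 178]
  JekX TATGTGT/4: at [0, 14, 22, 40, 97, 118, 189] ⇒ [4, 18, 26, 44, 101, 122, 193]

Pooled cuts: [4, 11, 18, 26, 33, 44, 55, 78, 84, 94, 101, 116, 122, 134, 141, 152, 163, 178, 193]

Fragment lengths:
  [0,4): 4 bp
  [4,11): 7 bp
  [11,18): 7 bp
  [18,26): 8 bp
  [26,33): 7 bp
  [33,44): 11 bp
  [44,55): 11 bp
  [55,78): 23 bp
  [78,84): 6 bp
  [84,94): 10 bp
  [94,101): 7 bp
  [101,116): 15 bp
  [116,122): 6 bp
  [122,134): 12 bp
  [134,141): 7 bp
  [141,152): 11 bp
  [152,163): 11 bp
  [163,178): 15 bp
  [178,193): 15 bp
  [193,210): 17 bp

[4,6,6,7,7,7,7,7,8,10,11,11,11,11,12,15,15,15,17,23]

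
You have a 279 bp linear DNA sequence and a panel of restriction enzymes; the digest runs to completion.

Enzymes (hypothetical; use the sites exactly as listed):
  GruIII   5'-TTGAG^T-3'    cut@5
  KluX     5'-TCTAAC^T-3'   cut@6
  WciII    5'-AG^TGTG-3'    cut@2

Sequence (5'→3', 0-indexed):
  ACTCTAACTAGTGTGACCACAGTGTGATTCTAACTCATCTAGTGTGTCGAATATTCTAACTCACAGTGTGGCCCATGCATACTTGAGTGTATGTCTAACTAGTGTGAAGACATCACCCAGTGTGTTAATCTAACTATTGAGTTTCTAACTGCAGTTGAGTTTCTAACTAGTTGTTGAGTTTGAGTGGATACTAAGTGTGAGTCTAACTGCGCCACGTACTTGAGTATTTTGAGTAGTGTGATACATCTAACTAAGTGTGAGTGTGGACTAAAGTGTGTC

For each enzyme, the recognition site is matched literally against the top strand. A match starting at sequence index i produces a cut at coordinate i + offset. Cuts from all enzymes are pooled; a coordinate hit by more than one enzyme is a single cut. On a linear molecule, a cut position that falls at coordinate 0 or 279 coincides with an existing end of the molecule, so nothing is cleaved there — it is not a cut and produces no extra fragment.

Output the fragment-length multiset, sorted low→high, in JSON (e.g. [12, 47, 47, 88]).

[3,3,3,4,6,6,6,6,7,8,8,8,8,9,10,11,11,11,12,12,12,12,14,15,17,18,18,21]

Scan for sites:
  GruIII (TTGAGT, off=5): starts [82, 136, 154, 173, 179, 219, 228] → cuts [87, 141, 159, 178, 184, 224, 233]
  KluX (TCTAACT, off=6): starts [2, 28, 54, 93, 128, 143, 161, 201, 245] → cuts [8, 34, 60, 99, 134, 149, 167, 207, 251]
  WciII (AGTGTG, off=2): starts [9, 20, 40, 64, 100, 118, 193, 234, 253, 259, 271] → cuts [11, 22, 42, 66, 102, 120, 195, 236, 255, 261, 273]

Pooled cuts: [8, 11, 22, 34, 42, 60, 66, 87, 99, 102, 120, 134, 141, 149, 159, 167, 178, 184, 195, 207, 224, 233, 236, 251, 255, 261, 273]

Fragments:
  [0,8): 8 bp
  [8,11): 3 bp
  [11,22): 11 bp
  [22,34): 12 bp
  [34,42): 8 bp
  [42,60): 18 bp
  [60,66): 6 bp
  [66,87): 21 bp
  [87,99): 12 bp
  [99,102): 3 bp
  [102,120): 18 bp
  [120,134): 14 bp
  [134,141): 7 bp
  [141,149): 8 bp
  [149,159): 10 bp
  [159,167): 8 bp
  [167,178): 11 bp
  [178,184): 6 bp
  [184,195): 11 bp
  [195,207): 12 bp
  [207,224): 17 bp
  [224,233): 9 bp
  [233,236): 3 bp
  [236,251): 15 bp
  [251,255): 4 bp
  [255,261): 6 bp
  [261,273): 12 bp
  [273,279): 6 bp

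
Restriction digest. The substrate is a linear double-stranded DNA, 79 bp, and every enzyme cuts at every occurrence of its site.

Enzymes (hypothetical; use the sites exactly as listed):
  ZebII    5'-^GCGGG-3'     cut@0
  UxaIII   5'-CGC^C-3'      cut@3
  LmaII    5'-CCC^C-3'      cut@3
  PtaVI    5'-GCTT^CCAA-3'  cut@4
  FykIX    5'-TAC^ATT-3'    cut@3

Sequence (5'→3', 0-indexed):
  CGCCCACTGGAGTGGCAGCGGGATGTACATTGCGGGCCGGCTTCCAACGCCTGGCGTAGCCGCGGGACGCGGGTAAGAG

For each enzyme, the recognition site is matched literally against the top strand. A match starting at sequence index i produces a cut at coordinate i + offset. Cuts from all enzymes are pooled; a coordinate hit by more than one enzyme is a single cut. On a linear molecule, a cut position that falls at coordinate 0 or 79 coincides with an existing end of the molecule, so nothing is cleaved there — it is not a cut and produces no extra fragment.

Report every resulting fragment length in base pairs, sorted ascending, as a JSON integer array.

Scan for sites:
  ZebII GCGGG/0: at [17, 31, 61, 68] ⇒ [17, 31, 61, 68]
  UxaIII CGCC/3: at [0, 47] ⇒ [3, 50]
  LmaII (CCCC, off=3): no sites
  PtaVI GCTTCCAA/4: at [39] ⇒ [43]
  FykIX TACATT/3: at [25] ⇒ [28]

Pooled cuts: [3, 17, 28, 31, 43, 50, 61, 68]

Fragment lengths:
  [0,3): 3 bp
  [3,17): 14 bp
  [17,28): 11 bp
  [28,31): 3 bp
  [31,43): 12 bp
  [43,50): 7 bp
  [50,61): 11 bp
  [61,68): 7 bp
  [68,79): 11 bp

[3,3,7,7,11,11,11,12,14]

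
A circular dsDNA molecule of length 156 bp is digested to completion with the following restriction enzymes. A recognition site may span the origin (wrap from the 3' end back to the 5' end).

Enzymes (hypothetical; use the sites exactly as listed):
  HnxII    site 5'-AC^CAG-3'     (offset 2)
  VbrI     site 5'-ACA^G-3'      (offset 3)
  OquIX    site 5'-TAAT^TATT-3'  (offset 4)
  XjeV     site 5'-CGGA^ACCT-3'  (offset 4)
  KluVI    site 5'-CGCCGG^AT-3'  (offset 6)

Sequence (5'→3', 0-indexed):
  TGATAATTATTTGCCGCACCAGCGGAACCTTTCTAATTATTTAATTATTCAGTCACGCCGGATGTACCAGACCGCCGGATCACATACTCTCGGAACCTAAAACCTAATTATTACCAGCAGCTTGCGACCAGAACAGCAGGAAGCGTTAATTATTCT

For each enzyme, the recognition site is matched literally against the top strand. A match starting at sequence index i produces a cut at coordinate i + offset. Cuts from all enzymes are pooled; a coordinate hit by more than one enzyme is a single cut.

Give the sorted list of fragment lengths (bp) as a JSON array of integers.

[6,6,7,7,8,11,11,12,13,14,14,15,16,16]

Per-enzyme occurrences:
  HnxII ACCAG/2: at [17, 65, 112, 126] ⇒ [19, 67, 114, 128]
  VbrI ACAG/3: at [132] ⇒ [135]
  OquIX TAATTATT/4: at [3, 33, 41, 104, 146] ⇒ [7, 37, 45, 108, 150]
  XjeV CGGAACCT/4: at [22, 90] ⇒ [26, 94]
  KluVI CGCCGGAT/6: at [55, 72] ⇒ [61, 78]

Pooled cuts: [7, 19, 26, 37, 45, 61, 67, 78, 94, 108, 114, 128, 135, 150]

Fragment lengths:
  7→19: 12 bp
  19→26: 7 bp
  26→37: 11 bp
  37→45: 8 bp
  45→61: 16 bp
  61→67: 6 bp
  67→78: 11 bp
  78→94: 16 bp
  94→108: 14 bp
  108→114: 6 bp
  114→128: 14 bp
  128→135: 7 bp
  135→150: 15 bp
  150→7 (wrap): 156-150+7 = 13 bp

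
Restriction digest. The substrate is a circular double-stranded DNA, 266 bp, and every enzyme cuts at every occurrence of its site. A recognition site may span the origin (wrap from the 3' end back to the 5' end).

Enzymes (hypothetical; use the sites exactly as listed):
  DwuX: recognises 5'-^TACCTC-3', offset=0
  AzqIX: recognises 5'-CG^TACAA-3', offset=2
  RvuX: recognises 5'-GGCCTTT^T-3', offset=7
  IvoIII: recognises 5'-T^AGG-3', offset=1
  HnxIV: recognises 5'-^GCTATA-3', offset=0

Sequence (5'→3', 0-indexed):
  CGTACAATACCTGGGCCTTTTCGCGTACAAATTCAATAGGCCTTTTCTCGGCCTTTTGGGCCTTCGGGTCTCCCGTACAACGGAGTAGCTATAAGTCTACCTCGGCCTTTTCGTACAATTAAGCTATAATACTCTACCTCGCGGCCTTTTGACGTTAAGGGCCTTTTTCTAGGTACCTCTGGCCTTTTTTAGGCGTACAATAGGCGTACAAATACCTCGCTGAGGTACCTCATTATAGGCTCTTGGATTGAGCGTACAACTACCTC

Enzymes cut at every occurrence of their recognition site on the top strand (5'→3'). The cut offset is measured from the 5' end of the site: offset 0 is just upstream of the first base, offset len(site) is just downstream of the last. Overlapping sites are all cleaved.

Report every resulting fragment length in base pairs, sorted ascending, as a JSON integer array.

Scan for sites:
  DwuX (TACCTC, off=0): starts [97, 134, 173, 212, 225, 260] → cuts [97, 134, 173, 212, 225, 260]
  AzqIX (CGTACAA, off=2): starts [0, 23, 73, 111, 193, 204, 252] → cuts [2, 25, 75, 113, 195, 206, 254]
  RvuX (GGCCTTTT, off=7): starts [13, 38, 49, 103, 142, 159, 180] → cuts [20, 45, 56, 110, 149, 166, 187]
  IvoIII (TAGG, off=1): starts [36, 169, 189, 200, 235] → cuts [37, 170, 190, 201, 236]
  HnxIV (GCTATA, off=0): starts [87, 122] → cuts [87, 122]

All cut coordinates (distinct, sorted): [2, 20, 25, 37, 45, 56, 75, 87, 97, 110, 113, 122, 134, 149, 166, 170, 173, 187, 190, 195, 201, 206, 212, 225, 236, 254, 260]

Fragments:
  2→20: 18 bp
  20→25: 5 bp
  25→37: 12 bp
  37→45: 8 bp
  45→56: 11 bp
  56→75: 19 bp
  75→87: 12 bp
  87→97: 10 bp
  97→110: 13 bp
  110→113: 3 bp
  113→122: 9 bp
  122→134: 12 bp
  134→149: 15 bp
  149→166: 17 bp
  166→170: 4 bp
  170→173: 3 bp
  173→187: 14 bp
  187→190: 3 bp
  190→195: 5 bp
  195→201: 6 bp
  201→206: 5 bp
  206→212: 6 bp
  212→225: 13 bp
  225→236: 11 bp
  236→254: 18 bp
  254→260: 6 bp
  260→2 (wrap): 266-260+2 = 8 bp

[3,3,3,4,5,5,5,6,6,6,8,8,9,10,11,11,12,12,12,13,13,14,15,17,18,18,19]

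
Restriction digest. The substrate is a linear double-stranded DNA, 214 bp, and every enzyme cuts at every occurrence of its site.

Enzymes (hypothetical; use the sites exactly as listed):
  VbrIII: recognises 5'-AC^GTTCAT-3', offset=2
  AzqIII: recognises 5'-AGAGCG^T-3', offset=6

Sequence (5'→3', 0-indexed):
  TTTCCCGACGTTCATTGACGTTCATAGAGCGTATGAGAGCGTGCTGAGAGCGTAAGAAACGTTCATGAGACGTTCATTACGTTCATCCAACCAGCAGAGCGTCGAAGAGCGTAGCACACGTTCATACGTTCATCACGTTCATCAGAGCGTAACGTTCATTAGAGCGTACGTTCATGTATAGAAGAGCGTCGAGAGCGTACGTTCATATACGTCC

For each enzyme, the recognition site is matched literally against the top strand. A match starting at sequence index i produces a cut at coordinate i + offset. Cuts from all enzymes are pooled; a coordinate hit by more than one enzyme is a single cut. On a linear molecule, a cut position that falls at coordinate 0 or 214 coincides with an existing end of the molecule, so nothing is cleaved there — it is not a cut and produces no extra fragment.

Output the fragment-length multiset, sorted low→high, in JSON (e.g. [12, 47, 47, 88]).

Per-enzyme occurrences:
  VbrIII (ACGTTCAT, off=2): starts [7, 17, 58, 69, 78, 117, 125, 134, 151, 167, 198] → cuts [9, 19, 60, 71, 80, 119, 127, 136, 153, 169, 200]
  AzqIII (AGAGCGT, off=6): starts [25, 35, 46, 95, 105, 143, 160, 182, 191] → cuts [31, 41, 52, 101, 111, 149, 166, 188, 197]

Pooled cuts: [9, 19, 31, 41, 52, 60, 71, 80, 101, 111, 119, 127, 136, 149, 153, 166, 169, 188, 197, 200]

Fragment lengths:
  [0,9): 9 bp
  [9,19): 10 bp
  [19,31): 12 bp
  [31,41): 10 bp
  [41,52): 11 bp
  [52,60): 8 bp
  [60,71): 11 bp
  [71,80): 9 bp
  [80,101): 21 bp
  [101,111): 10 bp
  [111,119): 8 bp
  [119,127): 8 bp
  [127,136): 9 bp
  [136,149): 13 bp
  [149,153): 4 bp
  [153,166): 13 bp
  [166,169): 3 bp
  [169,188): 19 bp
  [188,197): 9 bp
  [197,200): 3 bp
  [200,214): 14 bp

[3,3,4,8,8,8,9,9,9,9,10,10,10,11,11,12,13,13,14,19,21]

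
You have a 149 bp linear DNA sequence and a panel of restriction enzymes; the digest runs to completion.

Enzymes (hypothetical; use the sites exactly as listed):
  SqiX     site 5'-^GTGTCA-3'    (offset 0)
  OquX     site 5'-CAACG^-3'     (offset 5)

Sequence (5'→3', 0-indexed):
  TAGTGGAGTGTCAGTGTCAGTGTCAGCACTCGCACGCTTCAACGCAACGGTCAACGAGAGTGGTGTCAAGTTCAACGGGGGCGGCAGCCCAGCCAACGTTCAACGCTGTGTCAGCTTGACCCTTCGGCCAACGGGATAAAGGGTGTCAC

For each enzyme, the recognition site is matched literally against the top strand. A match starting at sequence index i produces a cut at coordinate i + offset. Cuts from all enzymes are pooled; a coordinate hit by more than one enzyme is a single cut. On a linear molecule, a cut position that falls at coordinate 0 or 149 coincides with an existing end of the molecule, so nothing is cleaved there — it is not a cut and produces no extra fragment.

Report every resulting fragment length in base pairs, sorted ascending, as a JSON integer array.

Site scan:
  SqiX GTGTCA/0: at [7, 13, 19, 62, 107, 142] ⇒ [7, 13, 19, 62, 107, 142]
  OquX CAACG/5: at [39, 44, 51, 72, 93, 100, 128] ⇒ [44, 49, 56, 77, 98, 105, 133]

Pooled cuts: [7, 13, 19, 44, 49, 56, 62, 77, 98, 105, 107, 133, 142]

Fragments:
  [0,7): 7 bp
  [7,13): 6 bp
  [13,19): 6 bp
  [19,44): 25 bp
  [44,49): 5 bp
  [49,56): 7 bp
  [56,62): 6 bp
  [62,77): 15 bp
  [77,98): 21 bp
  [98,105): 7 bp
  [105,107): 2 bp
  [107,133): 26 bp
  [133,142): 9 bp
  [142,149): 7 bp

[2,5,6,6,6,7,7,7,7,9,15,21,25,26]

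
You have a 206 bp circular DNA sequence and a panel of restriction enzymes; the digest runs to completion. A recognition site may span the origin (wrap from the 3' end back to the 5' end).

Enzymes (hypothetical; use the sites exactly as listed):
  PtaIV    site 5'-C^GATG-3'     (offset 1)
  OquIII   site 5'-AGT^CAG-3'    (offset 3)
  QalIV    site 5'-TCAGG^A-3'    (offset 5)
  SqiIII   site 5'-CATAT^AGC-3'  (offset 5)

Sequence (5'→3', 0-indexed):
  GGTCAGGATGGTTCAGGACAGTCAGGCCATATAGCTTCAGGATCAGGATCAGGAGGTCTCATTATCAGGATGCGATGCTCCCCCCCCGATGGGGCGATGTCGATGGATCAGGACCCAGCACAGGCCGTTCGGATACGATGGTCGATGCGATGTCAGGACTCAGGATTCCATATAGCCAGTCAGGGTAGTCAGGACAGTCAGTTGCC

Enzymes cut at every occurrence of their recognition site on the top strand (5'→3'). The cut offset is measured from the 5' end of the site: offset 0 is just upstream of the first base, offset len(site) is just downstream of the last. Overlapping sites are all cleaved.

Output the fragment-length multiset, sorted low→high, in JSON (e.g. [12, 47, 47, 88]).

Per-enzyme occurrences:
  PtaIV CGATG/1: at [72, 86, 94, 100, 135, 142, 147] ⇒ [73, 87, 95, 101, 136, 143, 148]
  OquIII AGTCAG/3: at [19, 177, 186, 195] ⇒ [22, 180, 189, 198]
  QalIV TCAGGA/5: at [2, 12, 36, 42, 48, 64, 107, 152, 159, 188] ⇒ [7, 17, 41, 47, 53, 69, 112, 157, 164, 193]
  SqiIII CATATAGC/5: at [27, 168] ⇒ [32, 173]

Pooled cuts: [7, 17, 22, 32, 41, 47, 53, 69, 73, 87, 95, 101, 112, 136, 143, 148, 157, 164, 173, 180, 189, 193, 198]

Fragment lengths:
  7→17: 10 bp
  17→22: 5 bp
  22→32: 10 bp
  32→41: 9 bp
  41→47: 6 bp
  47→53: 6 bp
  53→69: 16 bp
  69→73: 4 bp
  73→87: 14 bp
  87→95: 8 bp
  95→101: 6 bp
  101→112: 11 bp
  112→136: 24 bp
  136→143: 7 bp
  143→148: 5 bp
  148→157: 9 bp
  157→164: 7 bp
  164→173: 9 bp
  173→180: 7 bp
  180→189: 9 bp
  189→193: 4 bp
  193→198: 5 bp
  198→7 (wrap): 206-198+7 = 15 bp

[4,4,5,5,5,6,6,6,7,7,7,8,9,9,9,9,10,10,11,14,15,16,24]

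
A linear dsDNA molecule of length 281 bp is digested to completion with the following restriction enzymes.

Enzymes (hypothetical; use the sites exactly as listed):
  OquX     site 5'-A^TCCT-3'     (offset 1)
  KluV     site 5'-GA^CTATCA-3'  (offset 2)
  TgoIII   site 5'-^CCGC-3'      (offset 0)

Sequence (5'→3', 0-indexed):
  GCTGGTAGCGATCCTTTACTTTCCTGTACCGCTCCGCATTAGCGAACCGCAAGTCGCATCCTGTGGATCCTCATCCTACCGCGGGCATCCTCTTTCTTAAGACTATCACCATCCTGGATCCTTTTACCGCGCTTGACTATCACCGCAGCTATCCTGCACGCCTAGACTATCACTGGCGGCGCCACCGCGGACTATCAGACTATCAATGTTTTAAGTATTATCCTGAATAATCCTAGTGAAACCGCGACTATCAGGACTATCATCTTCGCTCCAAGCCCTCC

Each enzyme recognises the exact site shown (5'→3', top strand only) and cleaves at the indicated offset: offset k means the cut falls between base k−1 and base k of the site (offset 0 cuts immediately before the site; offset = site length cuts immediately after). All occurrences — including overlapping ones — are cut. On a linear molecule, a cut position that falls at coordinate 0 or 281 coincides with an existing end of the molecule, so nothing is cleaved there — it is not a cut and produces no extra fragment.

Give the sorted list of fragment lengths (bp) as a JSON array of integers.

[5,5,6,6,6,7,7,8,8,9,9,9,9,9,10,10,11,11,12,13,15,15,17,18,21,25]

Scan for sites:
  OquX (ATCCT, off=1): starts [10, 57, 66, 72, 86, 110, 117, 150, 219, 229] → cuts [11, 58, 67, 73, 87, 111, 118, 151, 220, 230]
  KluV (GACTATCA, off=2): starts [100, 134, 164, 189, 197, 245, 254] → cuts [102, 136, 166, 191, 199, 247, 256]
  TgoIII (CCGC, off=0): starts [28, 33, 46, 78, 126, 142, 184, 241] → cuts [28, 33, 46, 78, 126, 142, 184, 241]

All cut coordinates (distinct, sorted): [11, 28, 33, 46, 58, 67, 73, 78, 87, 102, 111, 118, 126, 136, 142, 151, 166, 184, 191, 199, 220, 230, 241, 247, 256]

Fragments:
  [0,11): 11 bp
  [11,28): 17 bp
  [28,33): 5 bp
  [33,46): 13 bp
  [46,58): 12 bp
  [58,67): 9 bp
  [67,73): 6 bp
  [73,78): 5 bp
  [78,87): 9 bp
  [87,102): 15 bp
  [102,111): 9 bp
  [111,118): 7 bp
  [118,126): 8 bp
  [126,136): 10 bp
  [136,142): 6 bp
  [142,151): 9 bp
  [151,166): 15 bp
  [166,184): 18 bp
  [184,191): 7 bp
  [191,199): 8 bp
  [199,220): 21 bp
  [220,230): 10 bp
  [230,241): 11 bp
  [241,247): 6 bp
  [247,256): 9 bp
  [256,281): 25 bp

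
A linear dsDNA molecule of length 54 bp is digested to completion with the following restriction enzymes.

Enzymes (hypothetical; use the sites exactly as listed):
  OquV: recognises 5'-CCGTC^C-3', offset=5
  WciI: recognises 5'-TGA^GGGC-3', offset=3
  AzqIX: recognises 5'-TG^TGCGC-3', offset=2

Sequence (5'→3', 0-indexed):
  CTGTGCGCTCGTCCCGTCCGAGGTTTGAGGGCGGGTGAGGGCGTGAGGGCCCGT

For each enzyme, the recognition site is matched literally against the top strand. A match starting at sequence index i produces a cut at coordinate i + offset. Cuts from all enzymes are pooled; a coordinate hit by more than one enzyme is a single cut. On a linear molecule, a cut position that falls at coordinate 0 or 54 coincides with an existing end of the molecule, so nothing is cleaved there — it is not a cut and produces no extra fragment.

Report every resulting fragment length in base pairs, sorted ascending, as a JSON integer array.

Site scan:
  OquV (CCGTCC, off=5): starts [13] → cuts [18]
  WciI (TGAGGGC, off=3): starts [25, 35, 43] → cuts [28, 38, 46]
  AzqIX (TGTGCGC, off=2): starts [1] → cuts [3]

Pooled cuts: [3, 18, 28, 38, 46]

Fragment lengths:
  [0,3): 3 bp
  [3,18): 15 bp
  [18,28): 10 bp
  [28,38): 10 bp
  [38,46): 8 bp
  [46,54): 8 bp

[3,8,8,10,10,15]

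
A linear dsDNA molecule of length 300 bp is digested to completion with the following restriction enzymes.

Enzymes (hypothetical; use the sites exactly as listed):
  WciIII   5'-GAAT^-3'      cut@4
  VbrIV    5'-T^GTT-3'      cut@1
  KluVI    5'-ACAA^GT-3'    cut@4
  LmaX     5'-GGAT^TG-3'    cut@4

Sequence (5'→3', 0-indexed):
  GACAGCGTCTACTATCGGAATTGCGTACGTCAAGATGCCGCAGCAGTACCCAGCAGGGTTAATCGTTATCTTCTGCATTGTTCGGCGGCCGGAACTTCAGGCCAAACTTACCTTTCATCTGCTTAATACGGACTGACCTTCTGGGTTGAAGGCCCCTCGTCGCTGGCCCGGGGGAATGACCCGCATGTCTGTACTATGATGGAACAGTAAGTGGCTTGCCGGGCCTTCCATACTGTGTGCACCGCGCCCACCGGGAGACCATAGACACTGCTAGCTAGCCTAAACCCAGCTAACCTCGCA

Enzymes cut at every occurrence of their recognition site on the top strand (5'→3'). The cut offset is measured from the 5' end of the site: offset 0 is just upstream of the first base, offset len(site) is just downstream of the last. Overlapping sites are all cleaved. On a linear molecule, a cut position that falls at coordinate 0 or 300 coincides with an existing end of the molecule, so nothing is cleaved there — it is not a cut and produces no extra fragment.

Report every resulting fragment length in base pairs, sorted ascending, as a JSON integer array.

Site scan:
  WciIII (GAAT, off=4): starts [17, 173] → cuts [21, 177]
  VbrIV (TGTT, off=1): starts [78] → cuts [79]
  KluVI (ACAAGT, off=4): no sites
  LmaX (GGATTG, off=4): no sites

All cut coordinates (distinct, sorted): [21, 79, 177]

Fragments:
  [0,21): 21 bp
  [21,79): 58 bp
  [79,177): 98 bp
  [177,300): 123 bp

[21,58,98,123]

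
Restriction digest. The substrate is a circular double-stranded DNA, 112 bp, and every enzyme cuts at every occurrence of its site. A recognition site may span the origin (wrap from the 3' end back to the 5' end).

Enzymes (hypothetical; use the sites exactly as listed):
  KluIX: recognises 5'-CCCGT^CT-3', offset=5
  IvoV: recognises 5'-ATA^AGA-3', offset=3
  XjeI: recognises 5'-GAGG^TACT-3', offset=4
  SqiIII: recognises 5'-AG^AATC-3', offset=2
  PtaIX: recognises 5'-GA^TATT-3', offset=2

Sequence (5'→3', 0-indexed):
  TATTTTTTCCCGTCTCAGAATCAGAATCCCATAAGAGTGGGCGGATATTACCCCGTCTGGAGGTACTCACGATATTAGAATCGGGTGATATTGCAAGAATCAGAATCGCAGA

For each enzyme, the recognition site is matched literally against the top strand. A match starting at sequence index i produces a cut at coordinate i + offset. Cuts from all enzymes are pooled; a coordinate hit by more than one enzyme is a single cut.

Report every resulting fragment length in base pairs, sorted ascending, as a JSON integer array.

[5,6,6,6,7,9,9,9,9,10,11,12,13]

Site scan:
  KluIX (CCCGTCT, off=5): starts [8, 51] → cuts [13, 56]
  IvoV (ATAAGA, off=3): starts [30] → cuts [33]
  XjeI (GAGGTACT, off=4): starts [59] → cuts [63]
  SqiIII (AGAATC, off=2): starts [16, 22, 76, 95, 101] → cuts [18, 24, 78, 97, 103]
  PtaIX (GATATT, off=2): starts [43, 70, 86, 110] → cuts [0, 45, 72, 88]

All cut coordinates (distinct, sorted): [0, 13, 18, 24, 33, 45, 56, 63, 72, 78, 88, 97, 103]

Fragments:
  0→13: 13 bp
  13→18: 5 bp
  18→24: 6 bp
  24→33: 9 bp
  33→45: 12 bp
  45→56: 11 bp
  56→63: 7 bp
  63→72: 9 bp
  72→78: 6 bp
  78→88: 10 bp
  88→97: 9 bp
  97→103: 6 bp
  103→0 (wrap): 112-103+0 = 9 bp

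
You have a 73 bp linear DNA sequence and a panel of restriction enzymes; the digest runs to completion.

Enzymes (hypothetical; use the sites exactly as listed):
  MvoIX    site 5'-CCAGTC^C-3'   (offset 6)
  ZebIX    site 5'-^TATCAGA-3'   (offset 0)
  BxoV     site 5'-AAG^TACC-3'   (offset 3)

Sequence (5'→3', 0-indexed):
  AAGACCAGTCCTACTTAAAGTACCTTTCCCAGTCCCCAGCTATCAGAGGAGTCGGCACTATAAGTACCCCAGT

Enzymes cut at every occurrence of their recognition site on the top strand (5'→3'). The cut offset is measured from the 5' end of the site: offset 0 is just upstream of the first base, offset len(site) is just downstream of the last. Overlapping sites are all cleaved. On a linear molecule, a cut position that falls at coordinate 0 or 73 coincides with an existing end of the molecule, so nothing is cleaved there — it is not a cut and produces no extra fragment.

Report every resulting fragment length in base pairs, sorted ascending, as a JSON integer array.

[6,9,10,10,14,24]

Scan for sites:
  MvoIX (CCAGTCC, off=6): starts [4, 28] → cuts [10, 34]
  ZebIX (TATCAGA, off=0): starts [40] → cuts [40]
  BxoV (AAGTACC, off=3): starts [17, 61] → cuts [20, 64]

Pooled cuts: [10, 20, 34, 40, 64]

Fragment lengths:
  [0,10): 10 bp
  [10,20): 10 bp
  [20,34): 14 bp
  [34,40): 6 bp
  [40,64): 24 bp
  [64,73): 9 bp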